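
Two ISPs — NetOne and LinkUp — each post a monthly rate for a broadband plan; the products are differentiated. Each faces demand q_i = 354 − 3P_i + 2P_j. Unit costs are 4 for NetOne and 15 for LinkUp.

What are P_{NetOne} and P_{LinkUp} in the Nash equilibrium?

93.5625, 97.6875

NetOne's profit: π = (P_{NetOne} − 4)(354 − 3P_{NetOne} + 2P_{LinkUp}).
∂π/∂P_{NetOne} = 366 − 6P_{NetOne} + 2P_{LinkUp} = 0 ⇒ P_{NetOne} = 61 + (1/3)P_{LinkUp}.
Similarly P_{LinkUp} = 66.5 + (1/3)P_{NetOne}.
Solving the two reaction functions simultaneously: (1 − (1/3)(1/3))P_{NetOne} = 61 + (1/3)·66.5, so (8/9)P_{NetOne} = 499/6 and P_{NetOne} = 93.5625.
Then P_{LinkUp} = 66.5 + (1/3)·93.5625 = 97.6875.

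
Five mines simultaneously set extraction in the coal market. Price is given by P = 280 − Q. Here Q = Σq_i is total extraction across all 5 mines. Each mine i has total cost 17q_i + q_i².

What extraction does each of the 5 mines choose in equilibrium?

A representative mine's profit is π_i = q_i(280 − Q) − 17q_i − q_i², with Q = q_i + Σ_{j≠i} q_j.
First-order condition: 263 − 4q_i − Σ_{j≠i} q_j = 0.
Imposing symmetry (q_j = q for all j) turns Σ_{j≠i} q_j into 4q, so 263 = 8q and q = 32.875.

32.875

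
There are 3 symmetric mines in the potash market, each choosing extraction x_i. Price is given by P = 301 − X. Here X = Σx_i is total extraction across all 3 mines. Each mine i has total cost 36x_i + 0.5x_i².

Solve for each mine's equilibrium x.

A representative mine's profit is π_i = x_i(301 − X) − 36x_i − 0.5x_i², with X = x_i + Σ_{j≠i} x_j.
First-order condition: 265 − 3x_i − Σ_{j≠i} x_j = 0.
Imposing symmetry (x_j = x for all j) turns Σ_{j≠i} x_j into 2x, so 265 = 5x and x = 53.

53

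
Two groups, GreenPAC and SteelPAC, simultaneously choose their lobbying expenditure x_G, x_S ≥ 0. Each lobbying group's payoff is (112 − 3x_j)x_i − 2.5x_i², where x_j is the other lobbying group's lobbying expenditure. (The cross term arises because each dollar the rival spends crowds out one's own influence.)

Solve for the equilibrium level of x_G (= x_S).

14

GreenPAC's payoff is (112 − 3x_S)x_G − 2.5x_G².
∂π/∂x_G = 112 − 3x_S − 5x_G = 0, so x_G = 22.4 − 0.6x_S.
Setting x_G = x_S in the reaction function: x_G = 22.4 − 0.6x_G, so x_G = 22.4 / 1.6 = 14.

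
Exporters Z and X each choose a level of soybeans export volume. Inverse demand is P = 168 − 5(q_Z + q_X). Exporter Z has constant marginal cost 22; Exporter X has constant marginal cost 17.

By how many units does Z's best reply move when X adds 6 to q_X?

Exporter Z's profit: π = q_Z(168 − 5(q_Z + q_X)) − 22q_Z.
∂π/∂q_Z = 146 − 10q_Z − 5q_X = 0, so q_Z = 14.6 − 0.5q_X.
The reaction-function slope is −0.5, so a 6-unit rise in q_X moves q_Z by −0.5 × 6 = −3. Z's best response falls — the actions are strategic substitutes.

-3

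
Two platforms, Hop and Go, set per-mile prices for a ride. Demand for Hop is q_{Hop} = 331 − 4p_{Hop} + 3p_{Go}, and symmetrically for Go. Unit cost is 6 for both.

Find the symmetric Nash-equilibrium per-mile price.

71

Hop's profit: π = (p_{Hop} − 6)(331 − 4p_{Hop} + 3p_{Go}).
∂π/∂p_{Hop} = 355 − 8p_{Hop} + 3p_{Go} = 0 ⇒ p_{Hop} = 44.375 + 0.375p_{Go}.
Setting p_{Hop} = p_{Go} in the reaction function: p_{Hop} = 44.375 + 0.375p_{Hop}, so p_{Hop} = 44.375 / 0.625 = 71.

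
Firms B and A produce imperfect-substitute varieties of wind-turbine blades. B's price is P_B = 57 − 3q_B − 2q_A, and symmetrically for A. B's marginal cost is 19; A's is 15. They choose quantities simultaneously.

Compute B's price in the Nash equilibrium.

32.5

Firm B's profit: π = q_B(57 − 3q_B − 2q_A) − 19q_B.
∂π/∂q_B = 38 − 6q_B − 2q_A = 0 ⇒ q_B = 19/3 − (1/3)q_A.
Similarly q_A = 7 − (1/3)q_B.
Solving the two reaction functions simultaneously: (1 − (−1/3)(−1/3))q_B = 19/3 − (1/3)·7, so (8/9)q_B = 4 and q_B = 4.5.
Then q_A = 7 − (1/3)·4.5 = 5.5.
P_B = 57 − 3·4.5 − 2·5.5 = 32.5.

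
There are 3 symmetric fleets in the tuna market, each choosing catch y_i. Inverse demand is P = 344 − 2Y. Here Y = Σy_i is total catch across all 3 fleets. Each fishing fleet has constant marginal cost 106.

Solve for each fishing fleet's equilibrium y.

29.75

A representative fishing fleet's profit is π_i = y_i(344 − 2Y) − 106y_i, with Y = y_i + Σ_{j≠i} y_j.
First-order condition: 238 − 4y_i − 2Σ_{j≠i} y_j = 0.
In a symmetric equilibrium every fishing fleet chooses the same y, so Σ_{j≠i} y_j = 2y. The condition becomes 238 − 8y = 0, giving y = 238/8 = 29.75.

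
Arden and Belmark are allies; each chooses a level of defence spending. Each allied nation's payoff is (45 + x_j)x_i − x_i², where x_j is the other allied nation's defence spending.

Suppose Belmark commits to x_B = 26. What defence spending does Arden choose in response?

35.5

Arden's payoff is (45 + x_B)x_A − x_A².
∂π/∂x_A = 45 + x_B − 2x_A = 0, so x_A = 22.5 + 0.5x_B.
At x_B = 26: x_A = 22.5 + 0.5·26 = 35.5.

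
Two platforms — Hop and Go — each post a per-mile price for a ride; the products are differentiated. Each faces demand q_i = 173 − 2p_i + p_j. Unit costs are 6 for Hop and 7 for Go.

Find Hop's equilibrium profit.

Hop's profit: π = (p_{Hop} − 6)(173 − 2p_{Hop} + p_{Go}).
∂π/∂p_{Hop} = 185 − 4p_{Hop} + p_{Go} = 0 ⇒ p_{Hop} = 46.25 + 0.25p_{Go}.
Similarly p_{Go} = 46.75 + 0.25p_{Hop}.
Substituting the second reaction function into the first: p_{Hop} = 46.25 + 0.25(46.75 + 0.25p_{Hop}), which gives 0.9375p_{Hop} = 57.9375 ⇒ p_{Hop} = 61.8.
Then p_{Go} = 46.75 + 0.25·61.8 = 62.2.
q_{Hop} = 173 − 2·61.8 + 62.2 = 111.6.
Profit = (61.8 − 6)·111.6 = 6227.28.

6227.28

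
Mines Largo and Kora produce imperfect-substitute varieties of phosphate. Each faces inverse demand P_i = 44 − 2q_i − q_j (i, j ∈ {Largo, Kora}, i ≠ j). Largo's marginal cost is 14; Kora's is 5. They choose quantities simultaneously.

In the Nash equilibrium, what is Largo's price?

Mine Largo's profit: π = q_{Largo}(44 − 2q_{Largo} − q_{Kora}) − 14q_{Largo}.
∂π/∂q_{Largo} = 30 − 4q_{Largo} − q_{Kora} = 0 ⇒ q_{Largo} = 7.5 − 0.25q_{Kora}.
Similarly q_{Kora} = 9.75 − 0.25q_{Largo}.
Substituting the second reaction function into the first: q_{Largo} = 7.5 − 0.25(9.75 − 0.25q_{Largo}), which gives 0.9375q_{Largo} = 5.0625 ⇒ q_{Largo} = 5.4.
Then q_{Kora} = 9.75 − 0.25·5.4 = 8.4.
P_{Largo} = 44 − 2·5.4 − 8.4 = 24.8.

24.8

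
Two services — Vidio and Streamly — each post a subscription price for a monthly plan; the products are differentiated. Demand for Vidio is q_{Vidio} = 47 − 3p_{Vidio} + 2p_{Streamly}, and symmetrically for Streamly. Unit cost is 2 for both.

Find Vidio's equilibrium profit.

379.6875

Vidio's profit: π = (p_{Vidio} − 2)(47 − 3p_{Vidio} + 2p_{Streamly}).
∂π/∂p_{Vidio} = 53 − 6p_{Vidio} + 2p_{Streamly} = 0 ⇒ p_{Vidio} = 53/6 + (1/3)p_{Streamly}.
By symmetry p_{Streamly} = p_{Vidio}; substituting into the reaction function, (2/3)p_{Vidio} = 53/6 and p_{Vidio} = 13.25.
q_{Vidio} = 47 − 3·13.25 + 2·13.25 = 33.75.
Profit = (13.25 − 2)·33.75 = 379.6875.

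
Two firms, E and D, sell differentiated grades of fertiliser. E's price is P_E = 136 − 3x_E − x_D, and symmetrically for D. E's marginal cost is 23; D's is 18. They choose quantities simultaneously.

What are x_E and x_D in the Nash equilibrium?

16, 17

Firm E's profit: π = x_E(136 − 3x_E − x_D) − 23x_E.
∂π/∂x_E = 113 − 6x_E − x_D = 0 ⇒ x_E = 113/6 − (1/6)x_D.
Similarly x_D = 59/3 − (1/6)x_E.
Plugging x_D into E's best response: x_E = 113/6 − (1/6)(59/3 − (1/6)x_E) ⇒ (35/36)x_E = 140/9, so x_E = 16.
Then x_D = 59/3 − (1/6)·16 = 17.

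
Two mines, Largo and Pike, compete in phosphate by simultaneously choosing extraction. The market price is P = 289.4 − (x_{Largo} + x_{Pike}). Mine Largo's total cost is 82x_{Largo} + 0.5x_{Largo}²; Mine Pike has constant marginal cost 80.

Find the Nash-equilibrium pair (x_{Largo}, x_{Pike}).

Mine Largo's profit: π = x_{Largo}(289.4 − (x_{Largo} + x_{Pike})) − 82x_{Largo} − 0.5x_{Largo}².
∂π/∂x_{Largo} = 207.4 − 3x_{Largo} − x_{Pike} = 0, so x_{Largo} = 1037/15 − (1/3)x_{Pike}.
For Pike: ∂π/∂x_{Pike} = 209.4 − 2x_{Pike} − x_{Largo} = 0 ⇒ x_{Pike} = 104.7 − 0.5x_{Largo}.
Substituting the second reaction function into the first: x_{Largo} = 1037/15 − (1/3)(104.7 − 0.5x_{Largo}), which gives (5/6)x_{Largo} = 1027/30 ⇒ x_{Largo} = 41.08.
Then x_{Pike} = 104.7 − 0.5·41.08 = 84.16.

41.08, 84.16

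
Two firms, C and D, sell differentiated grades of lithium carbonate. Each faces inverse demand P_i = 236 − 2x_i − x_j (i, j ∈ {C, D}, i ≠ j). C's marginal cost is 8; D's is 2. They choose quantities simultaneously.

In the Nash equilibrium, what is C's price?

98.4

Firm C's profit: π = x_C(236 − 2x_C − x_D) − 8x_C.
∂π/∂x_C = 228 − 4x_C − x_D = 0 ⇒ x_C = 57 − 0.25x_D.
Similarly x_D = 58.5 − 0.25x_C.
Plugging x_D into C's best response: x_C = 57 − 0.25(58.5 − 0.25x_C) ⇒ 0.9375x_C = 42.375, so x_C = 45.2.
Then x_D = 58.5 − 0.25·45.2 = 47.2.
P_C = 236 − 2·45.2 − 47.2 = 98.4.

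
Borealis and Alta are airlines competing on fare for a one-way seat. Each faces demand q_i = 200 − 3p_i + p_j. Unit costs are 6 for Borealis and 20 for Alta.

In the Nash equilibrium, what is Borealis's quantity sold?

Borealis's profit: π = (p_{Borealis} − 6)(200 − 3p_{Borealis} + p_{Alta}).
∂π/∂p_{Borealis} = 218 − 6p_{Borealis} + p_{Alta} = 0 ⇒ p_{Borealis} = 109/3 + (1/6)p_{Alta}.
Similarly p_{Alta} = 130/3 + (1/6)p_{Borealis}.
Substituting the second reaction function into the first: p_{Borealis} = 109/3 + (1/6)(130/3 + (1/6)p_{Borealis}), which gives (35/36)p_{Borealis} = 392/9 ⇒ p_{Borealis} = 44.8.
Then p_{Alta} = 130/3 + (1/6)·44.8 = 50.8.
q_{Borealis} = 200 − 3·44.8 + 50.8 = 116.4.

116.4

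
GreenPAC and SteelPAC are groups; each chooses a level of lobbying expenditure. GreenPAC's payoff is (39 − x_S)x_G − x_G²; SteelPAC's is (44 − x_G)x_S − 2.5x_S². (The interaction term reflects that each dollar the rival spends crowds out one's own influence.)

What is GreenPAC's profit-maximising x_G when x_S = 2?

18.5

Expanding GreenPAC's payoff: 39x_G − x_Sx_G − x_G².
∂π/∂x_G = 39 − x_S − 2x_G = 0, so x_G = 19.5 − 0.5x_S.
At x_S = 2: x_G = 19.5 − 0.5·2 = 18.5.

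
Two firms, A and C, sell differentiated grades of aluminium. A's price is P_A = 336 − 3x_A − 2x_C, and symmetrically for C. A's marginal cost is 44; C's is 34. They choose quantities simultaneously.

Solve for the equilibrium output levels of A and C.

Firm A's profit: π = x_A(336 − 3x_A − 2x_C) − 44x_A.
∂π/∂x_A = 292 − 6x_A − 2x_C = 0 ⇒ x_A = 146/3 − (1/3)x_C.
Similarly x_C = 151/3 − (1/3)x_A.
Solving the two reaction functions simultaneously: (1 − (−1/3)(−1/3))x_A = 146/3 − (1/3)·(151/3), so (8/9)x_A = 287/9 and x_A = 35.875.
Then x_C = 151/3 − (1/3)·35.875 = 38.375.

35.875, 38.375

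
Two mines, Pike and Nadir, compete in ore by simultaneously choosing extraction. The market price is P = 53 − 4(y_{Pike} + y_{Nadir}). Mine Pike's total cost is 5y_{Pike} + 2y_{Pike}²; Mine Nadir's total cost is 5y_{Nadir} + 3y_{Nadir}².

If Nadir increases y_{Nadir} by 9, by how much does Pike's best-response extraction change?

-3

Mine Pike's profit: π = y_{Pike}(53 − 4(y_{Pike} + y_{Nadir})) − 5y_{Pike} − 2y_{Pike}².
∂π/∂y_{Pike} = 48 − 12y_{Pike} − 4y_{Nadir} = 0, so y_{Pike} = 4 − (1/3)y_{Nadir}.
The reaction-function slope is −1/3, so a 9-unit rise in y_{Nadir} moves y_{Pike} by −1/3 × 9 = −3. Pike's best response falls — the actions are strategic substitutes.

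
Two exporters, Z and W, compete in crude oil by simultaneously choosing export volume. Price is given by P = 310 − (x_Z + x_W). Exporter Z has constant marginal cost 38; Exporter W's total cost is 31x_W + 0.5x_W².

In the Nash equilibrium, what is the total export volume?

164.6

Exporter Z's profit: π = x_Z(310 − (x_Z + x_W)) − 38x_Z.
∂π/∂x_Z = 272 − 2x_Z − x_W = 0, so x_Z = 136 − 0.5x_W.
For W: ∂π/∂x_W = 279 − 3x_W − x_Z = 0 ⇒ x_W = 93 − (1/3)x_Z.
Substituting the second reaction function into the first: x_Z = 136 − 0.5(93 − (1/3)x_Z), which gives (5/6)x_Z = 89.5 ⇒ x_Z = 107.4.
Then x_W = 93 − (1/3)·107.4 = 57.2.
Total export volume: 107.4 + 57.2 = 164.6.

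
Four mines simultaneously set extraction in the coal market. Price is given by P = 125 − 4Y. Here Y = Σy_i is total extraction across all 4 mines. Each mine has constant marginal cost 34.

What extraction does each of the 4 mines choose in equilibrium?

A representative mine's profit is π_i = y_i(125 − 4Y) − 34y_i, with Y = y_i + Σ_{j≠i} y_j.
First-order condition: 91 − 8y_i − 4Σ_{j≠i} y_j = 0.
Imposing symmetry (y_j = y for all j) turns Σ_{j≠i} y_j into 3y, so 91 = 20y and y = 4.55.

4.55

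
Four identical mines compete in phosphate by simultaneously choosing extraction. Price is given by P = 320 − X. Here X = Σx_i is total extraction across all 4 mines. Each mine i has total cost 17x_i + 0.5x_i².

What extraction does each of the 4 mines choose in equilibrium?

A representative mine's profit is π_i = x_i(320 − X) − 17x_i − 0.5x_i², with X = x_i + Σ_{j≠i} x_j.
First-order condition: 303 − 3x_i − Σ_{j≠i} x_j = 0.
In a symmetric equilibrium every mine chooses the same x, so Σ_{j≠i} x_j = 3x. The condition becomes 303 − 6x = 0, giving x = 303/6 = 50.5.

50.5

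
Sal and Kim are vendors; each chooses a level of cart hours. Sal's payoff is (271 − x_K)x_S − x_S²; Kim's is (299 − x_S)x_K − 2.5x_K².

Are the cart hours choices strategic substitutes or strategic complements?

strategic substitutes

Expanding Sal's payoff: 271x_S − x_Kx_S − x_S².
∂π/∂x_S = 271 − x_K − 2x_S = 0, so x_S = 135.5 − 0.5x_K.
The best-response slope dx_S/dx_K = −0.5 < 0: the reaction function is downward-sloping, so the choices are strategic substitutes.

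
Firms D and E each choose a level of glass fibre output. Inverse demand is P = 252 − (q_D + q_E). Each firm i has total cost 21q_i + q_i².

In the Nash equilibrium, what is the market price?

159.6

Firm D's profit: π = q_D(252 − (q_D + q_E)) − 21q_D − q_D².
∂π/∂q_D = 231 − 4q_D − q_E = 0, so q_D = 57.75 − 0.25q_E.
By symmetry q_E = q_D; substituting into the reaction function, 1.25q_D = 57.75 and q_D = 46.2.
Equilibrium price: P = 252 − 92.4 = 159.6.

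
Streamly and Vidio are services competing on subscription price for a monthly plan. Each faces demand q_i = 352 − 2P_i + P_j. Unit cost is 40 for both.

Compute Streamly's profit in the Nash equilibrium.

Streamly's profit: π = (P_{Streamly} − 40)(352 − 2P_{Streamly} + P_{Vidio}).
∂π/∂P_{Streamly} = 432 − 4P_{Streamly} + P_{Vidio} = 0 ⇒ P_{Streamly} = 108 + 0.25P_{Vidio}.
The game is symmetric, so in equilibrium P_{Vidio} = P_{Streamly}: the reaction function gives 0.75P_{Streamly} = 108, hence P_{Streamly} = 144.
q_{Streamly} = 352 − 2·144 + 144 = 208.
Profit = (144 − 40)·208 = 21632.

21632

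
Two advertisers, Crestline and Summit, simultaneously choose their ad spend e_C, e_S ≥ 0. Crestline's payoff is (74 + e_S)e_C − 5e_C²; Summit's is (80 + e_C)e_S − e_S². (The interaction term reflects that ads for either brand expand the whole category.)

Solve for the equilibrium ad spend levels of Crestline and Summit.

Expanding Crestline's payoff: 74e_C + e_Se_C − 5e_C².
∂π/∂e_C = 74 + e_S − 10e_C = 0, so e_C = 7.4 + 0.1e_S.
Likewise for Summit: e_S = 40 + 0.5e_C.
Plugging e_S into Crestline's best response: e_C = 7.4 + 0.1(40 + 0.5e_C) ⇒ 0.95e_C = 11.4, so e_C = 12.
Then e_S = 40 + 0.5·12 = 46.

12, 46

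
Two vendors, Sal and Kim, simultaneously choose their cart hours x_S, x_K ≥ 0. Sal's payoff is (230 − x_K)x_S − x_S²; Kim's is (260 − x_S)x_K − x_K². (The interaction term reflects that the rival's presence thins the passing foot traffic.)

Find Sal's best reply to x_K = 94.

Expanding Sal's payoff: 230x_S − x_Kx_S − x_S².
∂π/∂x_S = 230 − x_K − 2x_S = 0, so x_S = 115 − 0.5x_K.
At x_K = 94: x_S = 115 − 0.5·94 = 68.

68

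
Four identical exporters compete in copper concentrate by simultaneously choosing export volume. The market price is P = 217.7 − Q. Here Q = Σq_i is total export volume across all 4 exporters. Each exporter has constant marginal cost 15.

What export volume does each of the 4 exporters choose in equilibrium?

A representative exporter's profit is π_i = q_i(217.7 − Q) − 15q_i, with Q = q_i + Σ_{j≠i} q_j.
First-order condition: 202.7 − 2q_i − Σ_{j≠i} q_j = 0.
With identical exporters, set every q_j = q: then 202.7 − 2q − 3q = 0, i.e. q = 202.7/5 = 40.54.

40.54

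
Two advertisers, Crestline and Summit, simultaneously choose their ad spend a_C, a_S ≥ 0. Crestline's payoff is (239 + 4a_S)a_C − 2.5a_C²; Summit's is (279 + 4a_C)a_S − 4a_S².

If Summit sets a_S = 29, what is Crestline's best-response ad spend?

Expanding Crestline's payoff: 239a_C + 4a_Sa_C − 2.5a_C².
∂π/∂a_C = 239 + 4a_S − 5a_C = 0, so a_C = 47.8 + 0.8a_S.
At a_S = 29: a_C = 47.8 + 0.8·29 = 71.

71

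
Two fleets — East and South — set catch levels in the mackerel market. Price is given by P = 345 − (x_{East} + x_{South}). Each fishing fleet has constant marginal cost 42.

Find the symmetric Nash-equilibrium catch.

Fishing fleet East's profit: π = x_{East}(345 − (x_{East} + x_{South})) − 42x_{East}.
∂π/∂x_{East} = 303 − 2x_{East} − x_{South} = 0, so x_{East} = 151.5 − 0.5x_{South}.
The game is symmetric, so in equilibrium x_{South} = x_{East}: the reaction function gives 1.5x_{East} = 151.5, hence x_{East} = 101.

101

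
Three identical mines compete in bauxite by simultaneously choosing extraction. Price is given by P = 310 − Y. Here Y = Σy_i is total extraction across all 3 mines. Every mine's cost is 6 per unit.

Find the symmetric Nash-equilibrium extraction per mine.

A representative mine's profit is π_i = y_i(310 − Y) − 6y_i, with Y = y_i + Σ_{j≠i} y_j.
First-order condition: 304 − 2y_i − Σ_{j≠i} y_j = 0.
In a symmetric equilibrium every mine chooses the same y, so Σ_{j≠i} y_j = 2y. The condition becomes 304 − 4y = 0, giving y = 304/4 = 76.

76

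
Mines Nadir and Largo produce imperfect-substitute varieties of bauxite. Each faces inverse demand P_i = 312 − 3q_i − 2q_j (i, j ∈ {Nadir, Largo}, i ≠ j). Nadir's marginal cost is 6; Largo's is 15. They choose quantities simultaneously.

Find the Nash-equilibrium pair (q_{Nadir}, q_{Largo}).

Mine Nadir's profit: π = q_{Nadir}(312 − 3q_{Nadir} − 2q_{Largo}) − 6q_{Nadir}.
∂π/∂q_{Nadir} = 306 − 6q_{Nadir} − 2q_{Largo} = 0 ⇒ q_{Nadir} = 51 − (1/3)q_{Largo}.
Similarly q_{Largo} = 49.5 − (1/3)q_{Nadir}.
Solving the two reaction functions simultaneously: (1 − (−1/3)(−1/3))q_{Nadir} = 51 − (1/3)·49.5, so (8/9)q_{Nadir} = 34.5 and q_{Nadir} = 38.8125.
Then q_{Largo} = 49.5 − (1/3)·38.8125 = 36.5625.

38.8125, 36.5625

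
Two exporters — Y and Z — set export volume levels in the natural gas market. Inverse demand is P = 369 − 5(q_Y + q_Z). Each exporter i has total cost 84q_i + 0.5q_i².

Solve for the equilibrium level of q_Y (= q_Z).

17.8125

Exporter Y's profit: π = q_Y(369 − 5(q_Y + q_Z)) − 84q_Y − 0.5q_Y².
∂π/∂q_Y = 285 − 11q_Y − 5q_Z = 0, so q_Y = 285/11 − (5/11)q_Z.
Setting q_Y = q_Z in the reaction function: q_Y = 285/11 − (5/11)q_Y, so q_Y = (285/11) / (16/11) = 17.8125.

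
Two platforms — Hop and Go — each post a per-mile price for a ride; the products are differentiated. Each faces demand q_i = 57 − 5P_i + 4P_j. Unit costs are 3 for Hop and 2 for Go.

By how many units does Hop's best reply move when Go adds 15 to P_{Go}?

Hop's profit: π = (P_{Hop} − 3)(57 − 5P_{Hop} + 4P_{Go}).
∂π/∂P_{Hop} = 72 − 10P_{Hop} + 4P_{Go} = 0 ⇒ P_{Hop} = 7.2 + 0.4P_{Go}.
The reaction-function slope is 0.4, so a 15-unit rise in P_{Go} moves P_{Hop} by 0.4 × 15 = 6. Hop's best response rises — the actions are strategic complements.

6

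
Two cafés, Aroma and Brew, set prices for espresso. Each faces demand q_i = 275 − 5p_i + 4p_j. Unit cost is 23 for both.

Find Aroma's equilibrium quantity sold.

Aroma's profit: π = (p_{Aroma} − 23)(275 − 5p_{Aroma} + 4p_{Brew}).
∂π/∂p_{Aroma} = 390 − 10p_{Aroma} + 4p_{Brew} = 0 ⇒ p_{Aroma} = 39 + 0.4p_{Brew}.
The game is symmetric, so in equilibrium p_{Brew} = p_{Aroma}: the reaction function gives 0.6p_{Aroma} = 39, hence p_{Aroma} = 65.
q_{Aroma} = 275 − 5·65 + 4·65 = 210.

210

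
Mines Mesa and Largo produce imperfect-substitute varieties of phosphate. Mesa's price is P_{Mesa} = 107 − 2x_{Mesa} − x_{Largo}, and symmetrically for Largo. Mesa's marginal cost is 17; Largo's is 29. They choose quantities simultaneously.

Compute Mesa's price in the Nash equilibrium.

Mine Mesa's profit: π = x_{Mesa}(107 − 2x_{Mesa} − x_{Largo}) − 17x_{Mesa}.
∂π/∂x_{Mesa} = 90 − 4x_{Mesa} − x_{Largo} = 0 ⇒ x_{Mesa} = 22.5 − 0.25x_{Largo}.
Similarly x_{Largo} = 19.5 − 0.25x_{Mesa}.
Plugging x_{Largo} into Mesa's best response: x_{Mesa} = 22.5 − 0.25(19.5 − 0.25x_{Mesa}) ⇒ 0.9375x_{Mesa} = 17.625, so x_{Mesa} = 18.8.
Then x_{Largo} = 19.5 − 0.25·18.8 = 14.8.
P_{Mesa} = 107 − 2·18.8 − 14.8 = 54.6.

54.6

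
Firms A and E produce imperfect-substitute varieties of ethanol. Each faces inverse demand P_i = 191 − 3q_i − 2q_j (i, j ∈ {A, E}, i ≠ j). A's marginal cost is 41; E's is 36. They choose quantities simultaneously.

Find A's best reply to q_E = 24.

17

Firm A's profit: π = q_A(191 − 3q_A − 2q_E) − 41q_A.
∂π/∂q_A = 150 − 6q_A − 2q_E = 0 ⇒ q_A = 25 − (1/3)q_E.
At q_E = 24: q_A = 25 − (1/3)·24 = 17.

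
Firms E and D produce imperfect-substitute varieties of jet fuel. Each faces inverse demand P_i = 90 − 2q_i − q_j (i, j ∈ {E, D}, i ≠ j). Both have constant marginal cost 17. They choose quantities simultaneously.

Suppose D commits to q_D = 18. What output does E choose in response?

13.75

Firm E's profit: π = q_E(90 − 2q_E − q_D) − 17q_E.
∂π/∂q_E = 73 − 4q_E − q_D = 0 ⇒ q_E = 18.25 − 0.25q_D.
At q_D = 18: q_E = 18.25 − 0.25·18 = 13.75.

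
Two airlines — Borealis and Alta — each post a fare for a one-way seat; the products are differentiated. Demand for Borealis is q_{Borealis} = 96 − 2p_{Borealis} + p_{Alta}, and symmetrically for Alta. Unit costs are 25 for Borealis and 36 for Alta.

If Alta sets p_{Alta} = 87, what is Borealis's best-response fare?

58.25

Borealis's profit: π = (p_{Borealis} − 25)(96 − 2p_{Borealis} + p_{Alta}).
∂π/∂p_{Borealis} = 146 − 4p_{Borealis} + p_{Alta} = 0 ⇒ p_{Borealis} = 36.5 + 0.25p_{Alta}.
At p_{Alta} = 87: p_{Borealis} = 36.5 + 0.25·87 = 58.25.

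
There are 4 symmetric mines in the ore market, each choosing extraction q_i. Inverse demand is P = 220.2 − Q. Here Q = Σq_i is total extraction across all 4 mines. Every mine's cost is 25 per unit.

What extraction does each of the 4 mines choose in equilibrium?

A representative mine's profit is π_i = q_i(220.2 − Q) − 25q_i, with Q = q_i + Σ_{j≠i} q_j.
First-order condition: 195.2 − 2q_i − Σ_{j≠i} q_j = 0.
In a symmetric equilibrium every mine chooses the same q, so Σ_{j≠i} q_j = 3q. The condition becomes 195.2 − 5q = 0, giving q = 195.2/5 = 39.04.

39.04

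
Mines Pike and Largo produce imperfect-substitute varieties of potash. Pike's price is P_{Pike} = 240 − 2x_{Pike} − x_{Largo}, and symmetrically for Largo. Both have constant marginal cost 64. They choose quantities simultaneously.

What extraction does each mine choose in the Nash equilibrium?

35.2

Mine Pike's profit: π = x_{Pike}(240 − 2x_{Pike} − x_{Largo}) − 64x_{Pike}.
∂π/∂x_{Pike} = 176 − 4x_{Pike} − x_{Largo} = 0 ⇒ x_{Pike} = 44 − 0.25x_{Largo}.
Setting x_{Pike} = x_{Largo} in the reaction function: x_{Pike} = 44 − 0.25x_{Pike}, so x_{Pike} = 44 / 1.25 = 35.2.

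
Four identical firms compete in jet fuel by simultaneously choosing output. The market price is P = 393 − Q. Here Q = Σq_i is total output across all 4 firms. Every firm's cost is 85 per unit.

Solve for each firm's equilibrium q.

A representative firm's profit is π_i = q_i(393 − Q) − 85q_i, with Q = q_i + Σ_{j≠i} q_j.
First-order condition: 308 − 2q_i − Σ_{j≠i} q_j = 0.
With identical firms, set every q_j = q: then 308 − 2q − 3q = 0, i.e. q = 308/5 = 61.6.

61.6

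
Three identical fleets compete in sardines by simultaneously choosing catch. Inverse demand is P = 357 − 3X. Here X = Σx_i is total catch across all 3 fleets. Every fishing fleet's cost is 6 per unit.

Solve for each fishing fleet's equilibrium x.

A representative fishing fleet's profit is π_i = x_i(357 − 3X) − 6x_i, with X = x_i + Σ_{j≠i} x_j.
First-order condition: 351 − 6x_i − 3Σ_{j≠i} x_j = 0.
In a symmetric equilibrium every fishing fleet chooses the same x, so Σ_{j≠i} x_j = 2x. The condition becomes 351 − 12x = 0, giving x = 351/12 = 29.25.

29.25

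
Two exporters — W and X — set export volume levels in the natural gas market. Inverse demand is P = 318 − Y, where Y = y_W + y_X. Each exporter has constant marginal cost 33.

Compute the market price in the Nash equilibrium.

Exporter W's profit: π = y_W(318 − (y_W + y_X)) − 33y_W.
∂π/∂y_W = 285 − 2y_W − y_X = 0, so y_W = 142.5 − 0.5y_X.
By symmetry y_X = y_W; substituting into the reaction function, 1.5y_W = 142.5 and y_W = 95.
Equilibrium price: P = 318 − 190 = 128.

128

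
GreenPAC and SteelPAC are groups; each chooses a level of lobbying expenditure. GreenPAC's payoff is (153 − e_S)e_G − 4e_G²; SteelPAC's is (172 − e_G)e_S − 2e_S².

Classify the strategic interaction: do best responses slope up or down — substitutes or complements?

Expanding GreenPAC's payoff: 153e_G − e_Se_G − 4e_G².
∂π/∂e_G = 153 − e_S − 8e_G = 0, so e_G = 19.125 − 0.125e_S.
The best-response slope de_G/de_S = −0.125 < 0: the reaction function is downward-sloping, so the choices are strategic substitutes.

strategic substitutes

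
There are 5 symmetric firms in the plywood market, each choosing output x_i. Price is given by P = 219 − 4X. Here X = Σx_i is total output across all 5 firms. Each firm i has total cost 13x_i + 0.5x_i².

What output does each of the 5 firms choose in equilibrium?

8.24

A representative firm's profit is π_i = x_i(219 − 4X) − 13x_i − 0.5x_i², with X = x_i + Σ_{j≠i} x_j.
First-order condition: 206 − 9x_i − 4Σ_{j≠i} x_j = 0.
In a symmetric equilibrium every firm chooses the same x, so Σ_{j≠i} x_j = 4x. The condition becomes 206 − 25x = 0, giving x = 206/25 = 8.24.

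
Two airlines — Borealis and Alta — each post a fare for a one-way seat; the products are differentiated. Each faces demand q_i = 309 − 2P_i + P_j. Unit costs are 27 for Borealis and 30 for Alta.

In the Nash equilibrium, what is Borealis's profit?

17822.72

Borealis's profit: π = (P_{Borealis} − 27)(309 − 2P_{Borealis} + P_{Alta}).
∂π/∂P_{Borealis} = 363 − 4P_{Borealis} + P_{Alta} = 0 ⇒ P_{Borealis} = 90.75 + 0.25P_{Alta}.
Similarly P_{Alta} = 92.25 + 0.25P_{Borealis}.
Substituting the second reaction function into the first: P_{Borealis} = 90.75 + 0.25(92.25 + 0.25P_{Borealis}), which gives 0.9375P_{Borealis} = 113.8125 ⇒ P_{Borealis} = 121.4.
Then P_{Alta} = 92.25 + 0.25·121.4 = 122.6.
q_{Borealis} = 309 − 2·121.4 + 122.6 = 188.8.
Profit = (121.4 − 27)·188.8 = 17822.72.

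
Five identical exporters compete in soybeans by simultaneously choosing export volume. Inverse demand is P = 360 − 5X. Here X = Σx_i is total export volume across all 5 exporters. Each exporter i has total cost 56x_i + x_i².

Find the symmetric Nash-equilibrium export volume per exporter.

9.5

A representative exporter's profit is π_i = x_i(360 − 5X) − 56x_i − x_i², with X = x_i + Σ_{j≠i} x_j.
First-order condition: 304 − 12x_i − 5Σ_{j≠i} x_j = 0.
Imposing symmetry (x_j = x for all j) turns Σ_{j≠i} x_j into 4x, so 304 = 32x and x = 9.5.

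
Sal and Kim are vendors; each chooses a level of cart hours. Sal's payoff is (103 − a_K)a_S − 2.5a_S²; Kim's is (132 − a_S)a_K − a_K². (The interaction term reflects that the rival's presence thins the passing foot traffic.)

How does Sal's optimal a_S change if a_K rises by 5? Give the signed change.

Expanding Sal's payoff: 103a_S − a_Ka_S − 2.5a_S².
∂π/∂a_S = 103 − a_K − 5a_S = 0, so a_S = 20.6 − 0.2a_K.
The reaction-function slope is −0.2, so a 5-unit rise in a_K moves a_S by −0.2 × 5 = −1. Sal's best response falls — the actions are strategic substitutes.

-1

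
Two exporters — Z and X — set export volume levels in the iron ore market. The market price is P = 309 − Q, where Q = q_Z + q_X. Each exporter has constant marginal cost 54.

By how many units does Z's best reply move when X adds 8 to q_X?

Exporter Z's profit: π = q_Z(309 − (q_Z + q_X)) − 54q_Z.
∂π/∂q_Z = 255 − 2q_Z − q_X = 0, so q_Z = 127.5 − 0.5q_X.
The reaction-function slope is −0.5, so an 8-unit rise in q_X moves q_Z by −0.5 × 8 = −4. Z's best response falls — the actions are strategic substitutes.

-4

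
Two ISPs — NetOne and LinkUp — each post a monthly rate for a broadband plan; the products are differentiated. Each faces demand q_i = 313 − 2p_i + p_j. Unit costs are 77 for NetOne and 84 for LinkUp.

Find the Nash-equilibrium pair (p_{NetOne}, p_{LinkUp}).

NetOne's profit: π = (p_{NetOne} − 77)(313 − 2p_{NetOne} + p_{LinkUp}).
∂π/∂p_{NetOne} = 467 − 4p_{NetOne} + p_{LinkUp} = 0 ⇒ p_{NetOne} = 116.75 + 0.25p_{LinkUp}.
Similarly p_{LinkUp} = 120.25 + 0.25p_{NetOne}.
Plugging p_{LinkUp} into NetOne's best response: p_{NetOne} = 116.75 + 0.25(120.25 + 0.25p_{NetOne}) ⇒ 0.9375p_{NetOne} = 146.8125, so p_{NetOne} = 156.6.
Then p_{LinkUp} = 120.25 + 0.25·156.6 = 159.4.

156.6, 159.4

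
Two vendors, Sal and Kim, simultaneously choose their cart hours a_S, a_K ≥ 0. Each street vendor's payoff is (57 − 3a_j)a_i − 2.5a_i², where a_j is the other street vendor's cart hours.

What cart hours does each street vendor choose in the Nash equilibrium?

Sal's payoff is (57 − 3a_K)a_S − 2.5a_S².
∂π/∂a_S = 57 − 3a_K − 5a_S = 0, so a_S = 11.4 − 0.6a_K.
Setting a_S = a_K in the reaction function: a_S = 11.4 − 0.6a_S, so a_S = 11.4 / 1.6 = 7.125.

7.125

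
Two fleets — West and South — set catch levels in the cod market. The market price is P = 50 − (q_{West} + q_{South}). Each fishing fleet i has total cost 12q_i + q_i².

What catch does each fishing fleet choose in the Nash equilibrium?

7.6

Fishing fleet West's profit: π = q_{West}(50 − (q_{West} + q_{South})) − 12q_{West} − q_{West}².
∂π/∂q_{West} = 38 − 4q_{West} − q_{South} = 0, so q_{West} = 9.5 − 0.25q_{South}.
By symmetry q_{South} = q_{West}; substituting into the reaction function, 1.25q_{West} = 9.5 and q_{West} = 7.6.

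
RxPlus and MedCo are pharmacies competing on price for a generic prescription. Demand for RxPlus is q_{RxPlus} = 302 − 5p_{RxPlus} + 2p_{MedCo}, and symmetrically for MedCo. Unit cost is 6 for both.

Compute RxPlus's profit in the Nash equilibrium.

RxPlus's profit: π = (p_{RxPlus} − 6)(302 − 5p_{RxPlus} + 2p_{MedCo}).
∂π/∂p_{RxPlus} = 332 − 10p_{RxPlus} + 2p_{MedCo} = 0 ⇒ p_{RxPlus} = 33.2 + 0.2p_{MedCo}.
Setting p_{RxPlus} = p_{MedCo} in the reaction function: p_{RxPlus} = 33.2 + 0.2p_{RxPlus}, so p_{RxPlus} = 33.2 / 0.8 = 41.5.
q_{RxPlus} = 302 − 5·41.5 + 2·41.5 = 177.5.
Profit = (41.5 − 6)·177.5 = 6301.25.

6301.25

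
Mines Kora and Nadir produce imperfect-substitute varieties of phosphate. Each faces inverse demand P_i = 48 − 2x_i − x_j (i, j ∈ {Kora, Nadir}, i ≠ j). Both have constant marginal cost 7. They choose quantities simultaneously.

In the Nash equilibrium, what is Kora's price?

Mine Kora's profit: π = x_{Kora}(48 − 2x_{Kora} − x_{Nadir}) − 7x_{Kora}.
∂π/∂x_{Kora} = 41 − 4x_{Kora} − x_{Nadir} = 0 ⇒ x_{Kora} = 10.25 − 0.25x_{Nadir}.
By symmetry x_{Nadir} = x_{Kora}; substituting into the reaction function, 1.25x_{Kora} = 10.25 and x_{Kora} = 8.2.
P_{Kora} = 48 − 2·8.2 − 8.2 = 23.4.

23.4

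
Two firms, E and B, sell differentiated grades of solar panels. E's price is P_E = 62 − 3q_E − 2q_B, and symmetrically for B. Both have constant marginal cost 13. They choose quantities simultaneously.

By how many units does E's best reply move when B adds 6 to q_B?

-2

Firm E's profit: π = q_E(62 − 3q_E − 2q_B) − 13q_E.
∂π/∂q_E = 49 − 6q_E − 2q_B = 0 ⇒ q_E = 49/6 − (1/3)q_B.
The reaction-function slope is −1/3, so a 6-unit rise in q_B moves q_E by −1/3 × 6 = −2. E's best response falls — the actions are strategic substitutes.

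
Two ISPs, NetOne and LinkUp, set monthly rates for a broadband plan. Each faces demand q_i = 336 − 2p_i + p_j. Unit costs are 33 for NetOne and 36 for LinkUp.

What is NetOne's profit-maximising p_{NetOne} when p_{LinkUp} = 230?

158

NetOne's profit: π = (p_{NetOne} − 33)(336 − 2p_{NetOne} + p_{LinkUp}).
∂π/∂p_{NetOne} = 402 − 4p_{NetOne} + p_{LinkUp} = 0 ⇒ p_{NetOne} = 100.5 + 0.25p_{LinkUp}.
At p_{LinkUp} = 230: p_{NetOne} = 100.5 + 0.25·230 = 158.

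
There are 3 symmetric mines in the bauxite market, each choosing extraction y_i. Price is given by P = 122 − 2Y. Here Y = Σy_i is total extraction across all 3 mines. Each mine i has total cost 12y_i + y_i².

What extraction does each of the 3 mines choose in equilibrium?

A representative mine's profit is π_i = y_i(122 − 2Y) − 12y_i − y_i², with Y = y_i + Σ_{j≠i} y_j.
First-order condition: 110 − 6y_i − 2Σ_{j≠i} y_j = 0.
Imposing symmetry (y_j = y for all j) turns Σ_{j≠i} y_j into 2y, so 110 = 10y and y = 11.

11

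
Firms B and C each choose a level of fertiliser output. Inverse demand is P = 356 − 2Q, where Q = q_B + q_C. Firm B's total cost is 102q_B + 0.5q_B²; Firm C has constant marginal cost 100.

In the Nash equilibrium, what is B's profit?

Firm B's profit: π = q_B(356 − 2(q_B + q_C)) − 102q_B − 0.5q_B².
∂π/∂q_B = 254 − 5q_B − 2q_C = 0, so q_B = 50.8 − 0.4q_C.
For C: ∂π/∂q_C = 256 − 4q_C − 2q_B = 0 ⇒ q_C = 64 − 0.5q_B.
Solving the two reaction functions simultaneously: (1 − (−0.4)(−0.5))q_B = 50.8 − 0.4·64, so 0.8q_B = 25.2 and q_B = 31.5.
Then q_C = 64 − 0.5·31.5 = 48.25.
Price P = 356 − 2·79.75 = 196.5.
B's profit: (196.5 − 102)·31.5 − 0.5(31.5)² = 2480.625.

2480.625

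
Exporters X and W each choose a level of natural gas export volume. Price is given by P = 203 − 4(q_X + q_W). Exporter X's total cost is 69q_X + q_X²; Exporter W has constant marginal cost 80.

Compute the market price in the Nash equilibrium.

Exporter X's profit: π = q_X(203 − 4(q_X + q_W)) − 69q_X − q_X².
∂π/∂q_X = 134 − 10q_X − 4q_W = 0, so q_X = 13.4 − 0.4q_W.
For W: ∂π/∂q_W = 123 − 8q_W − 4q_X = 0 ⇒ q_W = 15.375 − 0.5q_X.
Plugging q_W into X's best response: q_X = 13.4 − 0.4(15.375 − 0.5q_X) ⇒ 0.8q_X = 7.25, so q_X = 9.0625.
Then q_W = 15.375 − 0.5·9.0625 = 347/32.
Equilibrium price: P = 203 − 4·(637/32) = 123.375.

123.375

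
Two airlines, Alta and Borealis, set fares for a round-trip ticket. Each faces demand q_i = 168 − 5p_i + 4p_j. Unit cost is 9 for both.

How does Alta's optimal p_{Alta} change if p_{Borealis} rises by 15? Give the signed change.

6

Alta's profit: π = (p_{Alta} − 9)(168 − 5p_{Alta} + 4p_{Borealis}).
∂π/∂p_{Alta} = 213 − 10p_{Alta} + 4p_{Borealis} = 0 ⇒ p_{Alta} = 21.3 + 0.4p_{Borealis}.
The reaction-function slope is 0.4, so a 15-unit rise in p_{Borealis} moves p_{Alta} by 0.4 × 15 = 6. Alta's best response rises — the actions are strategic complements.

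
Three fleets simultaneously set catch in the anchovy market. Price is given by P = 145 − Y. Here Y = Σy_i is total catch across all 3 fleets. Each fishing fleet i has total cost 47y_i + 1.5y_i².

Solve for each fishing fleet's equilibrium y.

14

A representative fishing fleet's profit is π_i = y_i(145 − Y) − 47y_i − 1.5y_i², with Y = y_i + Σ_{j≠i} y_j.
First-order condition: 98 − 5y_i − Σ_{j≠i} y_j = 0.
Imposing symmetry (y_j = y for all j) turns Σ_{j≠i} y_j into 2y, so 98 = 7y and y = 14.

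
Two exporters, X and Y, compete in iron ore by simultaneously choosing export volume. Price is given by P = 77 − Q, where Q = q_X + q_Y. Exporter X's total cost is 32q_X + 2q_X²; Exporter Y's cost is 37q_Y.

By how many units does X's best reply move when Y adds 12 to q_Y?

Exporter X's profit: π = q_X(77 − (q_X + q_Y)) − 32q_X − 2q_X².
∂π/∂q_X = 45 − 6q_X − q_Y = 0, so q_X = 7.5 − (1/6)q_Y.
The reaction-function slope is −1/6, so a 12-unit rise in q_Y moves q_X by −1/6 × 12 = −2. X's best response falls — the actions are strategic substitutes.

-2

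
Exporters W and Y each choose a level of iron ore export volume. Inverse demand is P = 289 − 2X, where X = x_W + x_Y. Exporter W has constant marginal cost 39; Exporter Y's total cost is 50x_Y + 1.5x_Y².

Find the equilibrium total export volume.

Exporter W's profit: π = x_W(289 − 2(x_W + x_Y)) − 39x_W.
∂π/∂x_W = 250 − 4x_W − 2x_Y = 0, so x_W = 62.5 − 0.5x_Y.
For Y: ∂π/∂x_Y = 239 − 7x_Y − 2x_W = 0 ⇒ x_Y = 239/7 − (2/7)x_W.
Substituting the second reaction function into the first: x_W = 62.5 − 0.5(239/7 − (2/7)x_W), which gives (6/7)x_W = 318/7 ⇒ x_W = 53.
Then x_Y = 239/7 − (2/7)·53 = 19.
Total export volume: 53 + 19 = 72.

72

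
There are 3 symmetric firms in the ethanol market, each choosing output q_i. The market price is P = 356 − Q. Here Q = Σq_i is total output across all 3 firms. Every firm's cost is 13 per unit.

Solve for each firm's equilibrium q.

A representative firm's profit is π_i = q_i(356 − Q) − 13q_i, with Q = q_i + Σ_{j≠i} q_j.
First-order condition: 343 − 2q_i − Σ_{j≠i} q_j = 0.
In a symmetric equilibrium every firm chooses the same q, so Σ_{j≠i} q_j = 2q. The condition becomes 343 − 4q = 0, giving q = 343/4 = 85.75.

85.75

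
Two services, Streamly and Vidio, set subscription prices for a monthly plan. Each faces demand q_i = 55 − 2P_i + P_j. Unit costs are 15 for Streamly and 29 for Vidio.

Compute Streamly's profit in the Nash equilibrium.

Streamly's profit: π = (P_{Streamly} − 15)(55 − 2P_{Streamly} + P_{Vidio}).
∂π/∂P_{Streamly} = 85 − 4P_{Streamly} + P_{Vidio} = 0 ⇒ P_{Streamly} = 21.25 + 0.25P_{Vidio}.
Similarly P_{Vidio} = 28.25 + 0.25P_{Streamly}.
Substituting the second reaction function into the first: P_{Streamly} = 21.25 + 0.25(28.25 + 0.25P_{Streamly}), which gives 0.9375P_{Streamly} = 28.3125 ⇒ P_{Streamly} = 30.2.
Then P_{Vidio} = 28.25 + 0.25·30.2 = 35.8.
q_{Streamly} = 55 − 2·30.2 + 35.8 = 30.4.
Profit = (30.2 − 15)·30.4 = 462.08.

462.08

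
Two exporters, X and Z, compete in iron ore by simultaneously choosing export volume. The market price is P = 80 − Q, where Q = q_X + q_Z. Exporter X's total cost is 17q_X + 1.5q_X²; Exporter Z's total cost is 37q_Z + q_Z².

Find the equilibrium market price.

61

Exporter X's profit: π = q_X(80 − (q_X + q_Z)) − 17q_X − 1.5q_X².
∂π/∂q_X = 63 − 5q_X − q_Z = 0, so q_X = 12.6 − 0.2q_Z.
For Z: ∂π/∂q_Z = 43 − 4q_Z − q_X = 0 ⇒ q_Z = 10.75 − 0.25q_X.
Solving the two reaction functions simultaneously: (1 − (−0.2)(−0.25))q_X = 12.6 − 0.2·10.75, so 0.95q_X = 10.45 and q_X = 11.
Then q_Z = 10.75 − 0.25·11 = 8.
Equilibrium price: P = 80 − 19 = 61.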